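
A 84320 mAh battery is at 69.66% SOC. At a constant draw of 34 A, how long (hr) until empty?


Convert: C_total = 84320 mAh = 84.32 Ah
Step 1: remaining = SOC/100 * C_total = 69.66/100 * 84.32 = 58.737 Ah
Step 2: t = remaining / I = 58.737 / 34 = 1.728 hr

1.728 hr


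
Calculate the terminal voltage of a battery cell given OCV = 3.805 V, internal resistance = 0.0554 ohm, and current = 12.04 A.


V = OCV - I*R = 3.805 - 12.04 * 0.0554 = 3.138 V

3.138 V


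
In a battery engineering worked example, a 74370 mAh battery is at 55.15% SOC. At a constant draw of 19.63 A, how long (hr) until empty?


Convert: C_total = 74370 mAh = 74.37 Ah
Step 1: remaining = SOC/100 * C_total = 55.15/100 * 74.37 = 41.015 Ah
Step 2: t = remaining / I = 41.015 / 19.63 = 2.089 hr

2.089 hr


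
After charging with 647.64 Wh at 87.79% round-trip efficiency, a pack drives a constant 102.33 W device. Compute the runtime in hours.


Step 1: E_discharge = eta/100 * E_charge = 87.79/100 * 647.64 = 568.56 Wh
Step 2: t = E_discharge / P = 568.56 / 102.33 = 5.556 hr

5.556 hr


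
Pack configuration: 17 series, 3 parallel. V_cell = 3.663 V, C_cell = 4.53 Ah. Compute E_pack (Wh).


V_pack = 17 * 3.663 = 62.271 V
C_pack = 3 * 4.53 = 13.59 Ah
E = V_pack * C_pack = 62.271 * 13.59 = 846.3 Wh

846.3 Wh


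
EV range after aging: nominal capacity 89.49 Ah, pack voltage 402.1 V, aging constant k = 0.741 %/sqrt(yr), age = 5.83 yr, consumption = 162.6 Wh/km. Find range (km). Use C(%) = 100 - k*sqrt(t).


Step 1: capacity retention = 100 - 0.741 * sqrt(5.83) = 100 - 0.741 * 2.4145 = 98.211%
Step 2: C_now = 89.49 * 98.211/100 = 87.889 Ah
Step 3: E_pack = V * C_now = 402.1 * 87.889 = 35340 Wh
Step 4: range = E_pack / consumption = 35340 / 162.6 = 217.3 km

217.3 km


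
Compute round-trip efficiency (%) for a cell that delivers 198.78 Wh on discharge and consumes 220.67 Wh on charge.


Round-trip efficiency = 198.78/220.67 * 100% = 90.08%

90.08%


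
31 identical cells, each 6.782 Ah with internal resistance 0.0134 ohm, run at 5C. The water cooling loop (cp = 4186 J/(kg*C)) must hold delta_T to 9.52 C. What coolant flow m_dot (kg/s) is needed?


Step 1: I = 5 * 6.782 = 33.91 A
Step 2: Q_cell = I^2 * R = 33.91^2 * 0.0134 = 15.409 W
Step 3: Q_total = 31 * 15.409 = 477.68 W
Step 4: m_dot = Q_total / (cp * dT) = 477.68 / (4186 * 9.52) = 0.01199 kg/s

0.01199 kg/s


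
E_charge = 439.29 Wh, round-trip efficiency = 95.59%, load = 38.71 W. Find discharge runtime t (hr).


Step 1: E_discharge = eta/100 * E_charge = 95.59/100 * 439.29 = 419.92 Wh
Step 2: t = E_discharge / P = 419.92 / 38.71 = 10.85 hr

10.85 hr


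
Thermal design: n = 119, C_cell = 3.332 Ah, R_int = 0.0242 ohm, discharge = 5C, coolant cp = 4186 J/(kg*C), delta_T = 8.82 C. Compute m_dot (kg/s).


Step 1: I = 5 * 3.332 = 16.66 A
Step 2: Q_cell = I^2 * R = 16.66^2 * 0.0242 = 6.7168 W
Step 3: Q_total = 119 * 6.7168 = 799.3 W
Step 4: m_dot = Q_total / (cp * dT) = 799.3 / (4186 * 8.82) = 0.02165 kg/s

0.02165 kg/s


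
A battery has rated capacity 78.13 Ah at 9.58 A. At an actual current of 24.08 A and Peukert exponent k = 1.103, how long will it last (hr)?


Step 1: t_rated = C / I_rated = 78.13 / 9.58 = 8.1555 hr
Step 2: ratio = 9.58 / 24.08 = 0.39784
Step 3: ratio^k = 0.39784^1.103 = 0.36181
Step 4: t = t_rated * ratio^k = 8.1555 * 0.36181 = 2.951 hr

2.951 hr


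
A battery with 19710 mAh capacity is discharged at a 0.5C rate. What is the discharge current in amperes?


Convert: capacity = 19710 mAh = 19.71 Ah
At 0.5C: I = 0.5 * 19.71 Ah = 9.855 A

9.855 A


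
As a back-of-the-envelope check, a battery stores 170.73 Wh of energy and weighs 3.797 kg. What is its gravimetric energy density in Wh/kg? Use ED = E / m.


Specific energy = 170.73 Wh / 3.797 kg = 44.96 Wh/kg

44.96 Wh/kg


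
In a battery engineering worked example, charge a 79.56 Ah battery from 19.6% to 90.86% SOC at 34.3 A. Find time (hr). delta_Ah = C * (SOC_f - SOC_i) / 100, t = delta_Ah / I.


Step 1: dSOC = 90.86% - 19.6% = 71.26%
Step 2: delta_Ah = 79.56 * 71.26 / 100 = 56.694 Ah
Step 3: t = 56.694 / 34.3 = 1.653 hr

1.653 hr


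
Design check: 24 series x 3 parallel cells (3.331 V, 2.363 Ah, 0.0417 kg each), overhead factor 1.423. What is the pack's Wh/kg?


Step 1: V_pack = 24 * 3.331 = 79.944 V
Step 2: C_pack = 3 * 2.363 = 7.089 Ah
Step 3: E_pack = V_pack * C_pack = 79.944 * 7.089 = 566.72 Wh
Step 4: m_pack = 24 * 3 * 0.0417 * 1.423 = 4.2724 kg
Step 5: ED = E_pack / m_pack = 566.72 / 4.2724 = 132.6 Wh/kg

132.6 Wh/kg


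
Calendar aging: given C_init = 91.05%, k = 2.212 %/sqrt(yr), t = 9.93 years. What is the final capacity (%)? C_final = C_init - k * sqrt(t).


Step 1: sqrt(9.93 yr) = 3.1512
Step 2: drop = 2.212 * 3.1512 = 6.9705
Step 3: C_final = 91.05 - 6.9705 = 84.08%

84.08%


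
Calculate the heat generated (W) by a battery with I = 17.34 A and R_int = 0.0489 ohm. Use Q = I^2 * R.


Q = I^2 * R = 17.34^2 * 0.0489 = 14.70 W

14.70 W


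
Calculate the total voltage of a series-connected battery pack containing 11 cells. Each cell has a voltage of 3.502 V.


With 11 cells in series at 3.502 V each, V_pack = 38.522 V

38.522 V


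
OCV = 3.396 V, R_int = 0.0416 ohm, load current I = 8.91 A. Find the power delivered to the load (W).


Step 1: V_terminal = OCV - I*R = 3.396 - 8.91 * 0.0416 = 3.0253 V
Step 2: P_out = V_terminal * I = 3.0253 * 8.91 = 26.96 W

26.96 W


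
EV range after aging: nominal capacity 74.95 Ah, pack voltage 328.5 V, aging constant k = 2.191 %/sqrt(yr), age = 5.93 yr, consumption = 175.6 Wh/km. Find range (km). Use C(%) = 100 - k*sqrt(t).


Step 1: capacity retention = 100 - 2.191 * sqrt(5.93) = 100 - 2.191 * 2.4352 = 94.664%
Step 2: C_now = 74.95 * 94.664/100 = 70.951 Ah
Step 3: E_pack = V * C_now = 328.5 * 70.951 = 23307 Wh
Step 4: range = E_pack / consumption = 23307 / 175.6 = 132.7 km

132.7 km


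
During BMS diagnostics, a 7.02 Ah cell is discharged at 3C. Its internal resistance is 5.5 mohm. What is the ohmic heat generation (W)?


Convert: R = 5.5 mohm = 0.0055 ohm
Step 1: I = C_rate * capacity = 3 * 7.02 = 21.06 A
Step 2: Q = I^2 * R = 21.06^2 * 0.0055 = 443.52 * 0.0055 = 2.439 W

2.439 W


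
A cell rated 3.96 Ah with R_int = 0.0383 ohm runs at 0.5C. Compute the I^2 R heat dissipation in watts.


Step 1: I = C_rate * capacity = 0.5 * 3.96 = 1.98 A
Step 2: Q = I^2 * R = 1.98^2 * 0.0383 = 3.9204 * 0.0383 = 0.1502 W

0.1502 W


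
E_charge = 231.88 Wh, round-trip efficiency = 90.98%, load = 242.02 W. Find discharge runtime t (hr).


Step 1: E_discharge = eta/100 * E_charge = 90.98/100 * 231.88 = 210.96 Wh
Step 2: t = E_discharge / P = 210.96 / 242.02 = 0.8717 hr

0.8717 hr


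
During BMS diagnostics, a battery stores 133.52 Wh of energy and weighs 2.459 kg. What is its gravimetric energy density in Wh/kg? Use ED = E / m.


ED = E / m = 133.52 / 2.459 = 54.30 Wh/kg

54.30 Wh/kg


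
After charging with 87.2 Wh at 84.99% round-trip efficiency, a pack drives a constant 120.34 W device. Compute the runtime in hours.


Step 1: E_discharge = eta/100 * E_charge = 84.99/100 * 87.2 = 74.111 Wh
Step 2: t = E_discharge / P = 74.111 / 120.34 = 0.6158 hr

0.6158 hr


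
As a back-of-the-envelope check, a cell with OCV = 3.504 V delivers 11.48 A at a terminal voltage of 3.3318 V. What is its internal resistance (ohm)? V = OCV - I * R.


R = (OCV - V) / I = (3.504 - 3.3318) / 11.48 = 0.01500 ohm

0.01500 ohm


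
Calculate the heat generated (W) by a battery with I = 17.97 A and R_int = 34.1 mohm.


Convert: R = 34.1 mohm = 0.0341 ohm
I^2 = 322.92
Q = 322.92 * 0.0341 = 11.01 W

11.01 W


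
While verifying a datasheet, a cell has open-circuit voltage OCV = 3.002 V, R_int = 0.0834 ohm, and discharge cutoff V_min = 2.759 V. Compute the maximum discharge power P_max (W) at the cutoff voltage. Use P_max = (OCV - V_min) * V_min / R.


dV = OCV - V_min = 0.243 V (so I_max = dV / R)
P_max = dV * V_min / R = 0.243 * 2.759 / 0.0834 = 8.039 W

8.039 W


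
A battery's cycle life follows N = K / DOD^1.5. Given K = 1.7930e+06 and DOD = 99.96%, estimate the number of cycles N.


DOD^1.5 = 999.4
N = K / DOD^1.5 = 1.7930e+06 / 999.4 = 1794

1794 cycles


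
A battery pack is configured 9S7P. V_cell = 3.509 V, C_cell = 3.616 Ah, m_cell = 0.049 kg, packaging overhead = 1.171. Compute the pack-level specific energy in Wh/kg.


Step 1: V_pack = 9 * 3.509 = 31.581 V
Step 2: C_pack = 7 * 3.616 = 25.312 Ah
Step 3: E_pack = V_pack * C_pack = 31.581 * 25.312 = 799.38 Wh
Step 4: m_pack = 9 * 7 * 0.049 * 1.171 = 3.6149 kg
Step 5: ED = E_pack / m_pack = 799.38 / 3.6149 = 221.1 Wh/kg

221.1 Wh/kg


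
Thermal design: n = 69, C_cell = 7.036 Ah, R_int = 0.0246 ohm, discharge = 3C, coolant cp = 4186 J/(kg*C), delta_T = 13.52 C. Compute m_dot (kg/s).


Step 1: I = 3 * 7.036 = 21.108 A
Step 2: Q_cell = I^2 * R = 21.108^2 * 0.0246 = 10.96 W
Step 3: Q_total = 69 * 10.96 = 756.24 W
Step 4: m_dot = Q_total / (cp * dT) = 756.24 / (4186 * 13.52) = 0.01336 kg/s

0.01336 kg/s


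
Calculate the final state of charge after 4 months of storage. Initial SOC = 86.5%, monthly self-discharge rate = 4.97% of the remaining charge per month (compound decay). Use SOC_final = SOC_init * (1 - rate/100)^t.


decay = (1 - 4.97/100)^4 = 0.81554
SOC_final = 86.5 * 0.81554 = 70.54%

70.54%


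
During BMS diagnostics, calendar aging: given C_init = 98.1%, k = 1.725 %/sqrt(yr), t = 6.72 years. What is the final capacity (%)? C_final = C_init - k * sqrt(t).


sqrt(t) = sqrt(6.72) = 2.5923
C_final = 98.1 - 1.725 * 2.5923 = 93.63%

93.63%


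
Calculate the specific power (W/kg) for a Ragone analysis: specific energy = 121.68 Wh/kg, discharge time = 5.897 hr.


P_specific = E / t = 121.68 / 5.897 = 20.63 W/kg

20.63 W/kg


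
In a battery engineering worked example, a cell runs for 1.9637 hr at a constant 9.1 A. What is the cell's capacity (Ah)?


C = I * t = 9.1 * 1.9637 = 17.87 Ah

17.87 Ah


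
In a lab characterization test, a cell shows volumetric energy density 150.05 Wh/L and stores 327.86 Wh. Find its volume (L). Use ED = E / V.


V = E / ED = 327.86 / 150.05 = 2.185 L

2.185 L


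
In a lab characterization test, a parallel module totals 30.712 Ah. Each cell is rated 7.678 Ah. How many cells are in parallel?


n = C_total / C_cell = 30.712 / 7.678 = 4

4


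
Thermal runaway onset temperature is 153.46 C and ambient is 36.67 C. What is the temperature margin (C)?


margin = T_onset - T_ambient = 153.46 - 36.67 = 116.79 C

116.79 C


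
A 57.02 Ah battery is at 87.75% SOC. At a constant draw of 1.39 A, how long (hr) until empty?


Step 1: remaining = SOC/100 * C_total = 87.75/100 * 57.02 = 50.035 Ah
Step 2: t = remaining / I = 50.035 / 1.39 = 36.00 hr

36.00 hr


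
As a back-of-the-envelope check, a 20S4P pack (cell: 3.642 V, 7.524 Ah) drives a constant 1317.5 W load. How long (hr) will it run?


Step 1: E_pack = Ns * V_cell * Np * C_cell = 20 * 3.642 * 4 * 7.524 = 2192.2 Wh
Step 2: t = E_pack / P = 2192.2 / 1317.5 = 1.664 hr

1.664 hr


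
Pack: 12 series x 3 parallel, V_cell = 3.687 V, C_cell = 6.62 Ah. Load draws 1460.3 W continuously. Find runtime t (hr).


Step 1: E_pack = Ns * V_cell * Np * C_cell = 12 * 3.687 * 3 * 6.62 = 878.69 Wh
Step 2: t = E_pack / P = 878.69 / 1460.3 = 0.6017 hr

0.6017 hr


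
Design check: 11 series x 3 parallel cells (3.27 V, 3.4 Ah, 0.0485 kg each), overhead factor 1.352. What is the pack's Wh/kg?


Step 1: V_pack = 11 * 3.27 = 35.97 V
Step 2: C_pack = 3 * 3.4 = 10.2 Ah
Step 3: E_pack = V_pack * C_pack = 35.97 * 10.2 = 366.89 Wh
Step 4: m_pack = 11 * 3 * 0.0485 * 1.352 = 2.1639 kg
Step 5: ED = E_pack / m_pack = 366.89 / 2.1639 = 169.6 Wh/kg

169.6 Wh/kg


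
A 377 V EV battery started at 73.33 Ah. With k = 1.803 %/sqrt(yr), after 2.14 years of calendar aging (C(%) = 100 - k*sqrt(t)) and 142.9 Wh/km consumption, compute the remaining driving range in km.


Step 1: capacity retention = 100 - 1.803 * sqrt(2.14) = 100 - 1.803 * 1.4629 = 97.362%
Step 2: C_now = 73.33 * 97.362/100 = 71.396 Ah
Step 3: E_pack = V * C_now = 377 * 71.396 = 26916 Wh
Step 4: range = E_pack / consumption = 26916 / 142.9 = 188.4 km

188.4 km


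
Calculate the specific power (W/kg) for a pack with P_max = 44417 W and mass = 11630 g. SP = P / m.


Convert: m = 11630 g = 11.63 kg
SP = P / m = 44417 / 11.63 = 3819 W/kg

3819 W/kg


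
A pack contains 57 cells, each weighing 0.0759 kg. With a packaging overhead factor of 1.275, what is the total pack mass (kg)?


m_pack = n * m_cell * overhead = 57 * 0.0759 * 1.275 = 5.516 kg

5.516 kg


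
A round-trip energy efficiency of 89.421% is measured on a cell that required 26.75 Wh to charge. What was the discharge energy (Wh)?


E_dis = eta/100 * E_chg = 89.421/100 * 26.75 = 23.92 Wh

23.92 Wh


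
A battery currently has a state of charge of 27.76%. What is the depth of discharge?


Complement of SOC: DOD = 100% - 27.76% = 72.24%

72.24%


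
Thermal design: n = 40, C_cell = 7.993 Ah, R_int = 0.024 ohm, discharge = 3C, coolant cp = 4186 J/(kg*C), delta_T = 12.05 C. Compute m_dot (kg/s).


Step 1: I = 3 * 7.993 = 23.979 A
Step 2: Q_cell = I^2 * R = 23.979^2 * 0.024 = 13.8 W
Step 3: Q_total = 40 * 13.8 = 552 W
Step 4: m_dot = Q_total / (cp * dT) = 552 / (4186 * 12.05) = 0.01094 kg/s

0.01094 kg/s


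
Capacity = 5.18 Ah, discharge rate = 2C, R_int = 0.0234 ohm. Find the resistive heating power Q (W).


Step 1: I = C_rate * capacity = 2 * 5.18 = 10.36 A
Step 2: Q = I^2 * R = 10.36^2 * 0.0234 = 107.33 * 0.0234 = 2.512 W

2.512 W


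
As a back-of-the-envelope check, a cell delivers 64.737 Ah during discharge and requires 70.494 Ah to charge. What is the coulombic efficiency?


eta_c = Q_dis / Q_chg * 100 = 64.737 / 70.494 * 100 = 91.83%

91.83%


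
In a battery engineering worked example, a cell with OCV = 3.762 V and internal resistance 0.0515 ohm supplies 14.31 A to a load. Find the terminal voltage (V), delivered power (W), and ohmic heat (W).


Step 1: V_terminal = OCV - I*R = 3.762 - 14.31 * 0.0515 = 3.025 V
Step 2: P_out = V_terminal * I = 3.025 * 14.31 = 43.29 W
Step 3: Q = I^2 * R = 14.31^2 * 0.0515 = 10.55 W

V=3.025 V, P=43.29 W, Q=10.55 W


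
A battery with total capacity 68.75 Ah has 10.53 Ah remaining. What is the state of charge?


SOC = (remaining / total) * 100 = (10.53 / 68.75) * 100 = 15.32%

15.32%


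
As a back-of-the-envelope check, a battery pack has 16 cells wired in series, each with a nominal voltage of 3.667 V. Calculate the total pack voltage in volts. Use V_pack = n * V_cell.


With 16 cells in series at 3.667 V each, V_pack = 58.672 V

58.672 V


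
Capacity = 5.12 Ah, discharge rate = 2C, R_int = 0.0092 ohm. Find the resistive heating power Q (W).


Step 1: I = C_rate * capacity = 2 * 5.12 = 10.24 A
Step 2: Q = I^2 * R = 10.24^2 * 0.0092 = 104.86 * 0.0092 = 0.9647 W

0.9647 W


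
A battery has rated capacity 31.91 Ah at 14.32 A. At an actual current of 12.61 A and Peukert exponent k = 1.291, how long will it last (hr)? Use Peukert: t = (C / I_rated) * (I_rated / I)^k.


Step 1: t_rated = C / I_rated = 31.91 / 14.32 = 2.2284 hr
Step 2: ratio = 14.32 / 12.61 = 1.1356
Step 3: ratio^k = 1.1356^1.291 = 1.1784
Step 4: t = t_rated * ratio^k = 2.2284 * 1.1784 = 2.626 hr

2.626 hr


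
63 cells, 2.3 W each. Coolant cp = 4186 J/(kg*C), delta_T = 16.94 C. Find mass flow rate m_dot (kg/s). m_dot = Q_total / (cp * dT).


Step 1: Total heat Q = 63 * 2.3 W = 144.9 W
Step 2: denom = cp * dT = 4186 * 16.94 = 70911
Step 3: m_dot = 144.9 / 70911 = 0.002043 kg/s

0.002043 kg/s


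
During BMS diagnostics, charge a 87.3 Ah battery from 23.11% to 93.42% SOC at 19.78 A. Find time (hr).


Step 1: dSOC = 93.42% - 23.11% = 70.31%
Step 2: delta_Ah = 87.3 * 70.31 / 100 = 61.381 Ah
Step 3: t = 61.381 / 19.78 = 3.103 hr

3.103 hr


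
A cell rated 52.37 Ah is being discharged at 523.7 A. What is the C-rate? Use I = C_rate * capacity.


C_rate = I / capacity = 523.7 / 52.37 = 10C

10C


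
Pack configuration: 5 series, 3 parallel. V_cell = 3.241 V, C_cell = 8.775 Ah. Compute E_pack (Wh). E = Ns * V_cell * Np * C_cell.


V_pack = 5 * 3.241 = 16.205 V
C_pack = 3 * 8.775 = 26.325 Ah
E = V_pack * C_pack = 16.205 * 26.325 = 426.6 Wh

426.6 Wh


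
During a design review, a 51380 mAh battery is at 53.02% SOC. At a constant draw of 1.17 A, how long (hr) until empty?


Convert: C_total = 51380 mAh = 51.38 Ah
Step 1: remaining = SOC/100 * C_total = 53.02/100 * 51.38 = 27.242 Ah
Step 2: t = remaining / I = 27.242 / 1.17 = 23.28 hr

23.28 hr


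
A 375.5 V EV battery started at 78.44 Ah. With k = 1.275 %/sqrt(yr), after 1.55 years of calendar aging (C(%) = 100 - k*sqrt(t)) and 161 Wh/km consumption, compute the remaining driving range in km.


Step 1: capacity retention = 100 - 1.275 * sqrt(1.55) = 100 - 1.275 * 1.245 = 98.413%
Step 2: C_now = 78.44 * 98.413/100 = 77.195 Ah
Step 3: E_pack = V * C_now = 375.5 * 77.195 = 28987 Wh
Step 4: range = E_pack / consumption = 28987 / 161 = 180.0 km

180.0 km


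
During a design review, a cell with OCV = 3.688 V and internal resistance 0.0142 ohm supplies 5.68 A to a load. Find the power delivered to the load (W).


Step 1: V_terminal = OCV - I*R = 3.688 - 5.68 * 0.0142 = 3.6073 V
Step 2: P_out = V_terminal * I = 3.6073 * 5.68 = 20.49 W

20.49 W


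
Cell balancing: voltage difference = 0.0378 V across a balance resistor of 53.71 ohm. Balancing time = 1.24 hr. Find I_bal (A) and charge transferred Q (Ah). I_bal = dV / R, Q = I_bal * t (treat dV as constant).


First, Ohm's law: I_bal = 0.0378 V / 53.71 ohm = 7.0378e-04 A
Then Q = I * t = 7.0378e-04 A * 1.24 hr = 8.727e-04 Ah

I=7.0378e-04 A, Q=8.727e-04 Ah


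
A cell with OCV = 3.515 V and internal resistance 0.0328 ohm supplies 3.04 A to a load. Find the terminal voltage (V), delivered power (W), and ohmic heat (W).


Step 1: V_terminal = OCV - I*R = 3.515 - 3.04 * 0.0328 = 3.4153 V
Step 2: P_out = V_terminal * I = 3.4153 * 3.04 = 10.38 W
Step 3: Q = I^2 * R = 3.04^2 * 0.0328 = 0.3031 W

V=3.4153 V, P=10.38 W, Q=0.3031 W


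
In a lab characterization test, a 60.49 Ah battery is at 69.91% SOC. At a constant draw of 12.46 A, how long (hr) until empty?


Step 1: remaining = SOC/100 * C_total = 69.91/100 * 60.49 = 42.289 Ah
Step 2: t = remaining / I = 42.289 / 12.46 = 3.394 hr

3.394 hr


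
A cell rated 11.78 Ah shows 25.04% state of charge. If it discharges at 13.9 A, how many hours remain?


Step 1: remaining = SOC/100 * C_total = 25.04/100 * 11.78 = 2.9497 Ah
Step 2: t = remaining / I = 2.9497 / 13.9 = 0.2122 hr

0.2122 hr


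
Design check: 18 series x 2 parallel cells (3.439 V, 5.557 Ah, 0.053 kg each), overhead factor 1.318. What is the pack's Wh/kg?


Step 1: V_pack = 18 * 3.439 = 61.902 V
Step 2: C_pack = 2 * 5.557 = 11.114 Ah
Step 3: E_pack = V_pack * C_pack = 61.902 * 11.114 = 687.98 Wh
Step 4: m_pack = 18 * 2 * 0.053 * 1.318 = 2.5147 kg
Step 5: ED = E_pack / m_pack = 687.98 / 2.5147 = 273.6 Wh/kg

273.6 Wh/kg


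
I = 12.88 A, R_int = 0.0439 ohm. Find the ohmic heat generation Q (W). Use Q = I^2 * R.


Q = I^2 * R = 12.88^2 * 0.0439 = 7.283 W

7.283 W


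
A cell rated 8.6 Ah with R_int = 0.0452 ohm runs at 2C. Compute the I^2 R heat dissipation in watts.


Step 1: I = C_rate * capacity = 2 * 8.6 = 17.2 A
Step 2: Q = I^2 * R = 17.2^2 * 0.0452 = 295.84 * 0.0452 = 13.37 W

13.37 W


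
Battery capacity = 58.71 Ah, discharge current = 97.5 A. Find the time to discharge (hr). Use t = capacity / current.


t = capacity / current = 58.71 / 97.5 = 0.6022 hr

0.6022 hr


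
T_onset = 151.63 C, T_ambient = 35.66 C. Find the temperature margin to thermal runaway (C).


margin = T_onset - T_ambient = 151.63 - 35.66 = 115.97 C

115.97 C


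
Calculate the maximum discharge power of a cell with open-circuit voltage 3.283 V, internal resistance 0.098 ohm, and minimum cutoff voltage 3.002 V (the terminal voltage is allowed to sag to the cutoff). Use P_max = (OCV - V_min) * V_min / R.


P_max = (OCV - V_min) * V_min / R = (3.283 - 3.002) * 3.002 / 0.098 = 0.281 * 3.002 / 0.098 = 8.608 W

8.608 W


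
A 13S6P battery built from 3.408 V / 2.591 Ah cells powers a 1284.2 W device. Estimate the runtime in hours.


Step 1: E_pack = Ns * V_cell * Np * C_cell = 13 * 3.408 * 6 * 2.591 = 688.75 Wh
Step 2: t = E_pack / P = 688.75 / 1284.2 = 0.5363 hr

0.5363 hr


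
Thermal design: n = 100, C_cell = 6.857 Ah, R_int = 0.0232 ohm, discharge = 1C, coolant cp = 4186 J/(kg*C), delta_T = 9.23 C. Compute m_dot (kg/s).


Step 1: I = 1 * 6.857 = 6.857 A
Step 2: Q_cell = I^2 * R = 6.857^2 * 0.0232 = 1.0908 W
Step 3: Q_total = 100 * 1.0908 = 109.08 W
Step 4: m_dot = Q_total / (cp * dT) = 109.08 / (4186 * 9.23) = 0.002823 kg/s

0.002823 kg/s


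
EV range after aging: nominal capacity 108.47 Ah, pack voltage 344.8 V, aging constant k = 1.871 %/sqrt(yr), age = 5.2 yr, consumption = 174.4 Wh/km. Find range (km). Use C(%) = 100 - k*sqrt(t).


Step 1: capacity retention = 100 - 1.871 * sqrt(5.2) = 100 - 1.871 * 2.2804 = 95.733%
Step 2: C_now = 108.47 * 95.733/100 = 103.84 Ah
Step 3: E_pack = V * C_now = 344.8 * 103.84 = 35804 Wh
Step 4: range = E_pack / consumption = 35804 / 174.4 = 205.3 km

205.3 km


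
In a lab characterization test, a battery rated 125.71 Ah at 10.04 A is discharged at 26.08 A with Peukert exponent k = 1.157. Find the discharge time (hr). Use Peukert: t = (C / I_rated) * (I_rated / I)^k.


Step 1: t_rated = C / I_rated = 125.71 / 10.04 = 12.521 hr
Step 2: ratio = 10.04 / 26.08 = 0.38497
Step 3: ratio^k = 0.38497^1.157 = 0.33139
Step 4: t = t_rated * ratio^k = 12.521 * 0.33139 = 4.149 hr

4.149 hr


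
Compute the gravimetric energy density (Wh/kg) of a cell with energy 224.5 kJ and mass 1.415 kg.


Convert: E = 224.5 kJ = 62.361 Wh
ED = E / m = 62.361 / 1.415 = 44.07 Wh/kg

44.07 Wh/kg


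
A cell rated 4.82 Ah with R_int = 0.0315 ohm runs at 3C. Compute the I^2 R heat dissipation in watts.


Step 1: I = C_rate * capacity = 3 * 4.82 = 14.46 A
Step 2: Q = I^2 * R = 14.46^2 * 0.0315 = 209.09 * 0.0315 = 6.586 W

6.586 W


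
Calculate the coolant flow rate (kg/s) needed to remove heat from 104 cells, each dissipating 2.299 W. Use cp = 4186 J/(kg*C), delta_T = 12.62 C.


Q_total = 104 * 2.299 = 239.1 W
m_dot = Q_total / (cp * dT) = 239.1 / (4186 * 12.62) = 0.004526 kg/s

0.004526 kg/s


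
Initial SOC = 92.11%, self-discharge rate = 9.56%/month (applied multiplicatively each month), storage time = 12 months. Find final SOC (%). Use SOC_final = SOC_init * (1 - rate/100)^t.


Monthly retention factor = 1 - 9.56/100 = 0.9044
Over 12 months: factor^12 = 0.29945
SOC_final = 92.11 * 0.29945 = 27.58%

27.58%


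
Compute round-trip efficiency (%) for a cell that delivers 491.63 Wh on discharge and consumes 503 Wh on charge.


Round-trip efficiency = 491.63/503 * 100% = 97.74%

97.74%


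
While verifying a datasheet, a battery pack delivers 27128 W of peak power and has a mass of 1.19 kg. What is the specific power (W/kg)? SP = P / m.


Specific power = 27128 W / 1.19 kg = 22800 W/kg

22800 W/kg


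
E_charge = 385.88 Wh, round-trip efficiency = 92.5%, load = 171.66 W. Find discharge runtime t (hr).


Step 1: E_discharge = eta/100 * E_charge = 92.5/100 * 385.88 = 356.94 Wh
Step 2: t = E_discharge / P = 356.94 / 171.66 = 2.079 hr

2.079 hr


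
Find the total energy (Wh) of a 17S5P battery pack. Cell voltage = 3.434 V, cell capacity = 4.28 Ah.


E = Ns * Vcell * Np * Ccell = 17 * 3.434 * 5 * 4.28 = 1249 Wh

1249 Wh


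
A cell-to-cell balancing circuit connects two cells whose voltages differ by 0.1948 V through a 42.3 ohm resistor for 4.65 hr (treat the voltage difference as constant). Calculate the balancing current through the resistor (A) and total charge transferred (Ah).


I_bal = dV / R = 0.1948 / 42.3 = 0.0046052 A
Q = I_bal * t = 0.0046052 * 4.65 = 0.02141 Ah

I=0.0046052 A, Q=0.02141 Ah


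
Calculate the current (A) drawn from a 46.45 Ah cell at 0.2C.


At 0.2C: I = 0.2 * 46.45 Ah = 9.29 A

9.29 A


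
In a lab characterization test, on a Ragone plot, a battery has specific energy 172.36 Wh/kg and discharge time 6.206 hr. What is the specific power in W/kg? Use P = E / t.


Specific power = 172.36 Wh/kg / 6.206 hr = 27.77 W/kg

27.77 W/kg


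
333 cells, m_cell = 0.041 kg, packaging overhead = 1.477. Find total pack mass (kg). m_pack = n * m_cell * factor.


Cell mass sum = 333 * 0.041 = 13.653 kg
With overhead 1.477: m_pack = 13.653 * 1.477 = 20.17 kg

20.17 kg


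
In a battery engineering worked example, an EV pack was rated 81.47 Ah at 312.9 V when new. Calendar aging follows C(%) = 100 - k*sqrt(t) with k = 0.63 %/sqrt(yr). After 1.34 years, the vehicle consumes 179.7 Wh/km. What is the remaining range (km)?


Step 1: capacity retention = 100 - 0.63 * sqrt(1.34) = 100 - 0.63 * 1.1576 = 99.271%
Step 2: C_now = 81.47 * 99.271/100 = 80.876 Ah
Step 3: E_pack = V * C_now = 312.9 * 80.876 = 25306 Wh
Step 4: range = E_pack / consumption = 25306 / 179.7 = 140.8 km

140.8 km


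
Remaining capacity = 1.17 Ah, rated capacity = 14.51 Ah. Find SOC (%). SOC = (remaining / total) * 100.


SOC% = 1.17 / 14.51 * 100 = 8.063%

8.063%


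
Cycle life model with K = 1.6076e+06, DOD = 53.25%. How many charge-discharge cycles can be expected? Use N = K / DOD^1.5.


Step 1: DOD^1.5 = 53.25^1.5 = 388.58
Step 2: N = 1.6076e+06 / 388.58 = 4137 cycles

4137 cycles


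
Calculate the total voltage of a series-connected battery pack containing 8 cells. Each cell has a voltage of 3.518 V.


With 8 cells in series at 3.518 V each, V_pack = 28.144 V

28.144 V


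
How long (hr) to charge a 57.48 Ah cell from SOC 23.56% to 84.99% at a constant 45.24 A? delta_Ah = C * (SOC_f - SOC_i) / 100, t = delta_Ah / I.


delta_Ah = 57.48 * (84.99 - 23.56) / 100 = 35.31 Ah
t = delta_Ah / I = 35.31 / 45.24 = 0.7805 hr

0.7805 hr


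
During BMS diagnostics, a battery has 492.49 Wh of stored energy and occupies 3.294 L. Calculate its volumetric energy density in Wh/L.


Volumetric ED = 492.49 Wh / 3.294 L = 149.5 Wh/L

149.5 Wh/L


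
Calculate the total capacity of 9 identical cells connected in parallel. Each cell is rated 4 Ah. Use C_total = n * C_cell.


Parallel capacities add: 9 * 4 Ah = 36 Ah

36 Ah


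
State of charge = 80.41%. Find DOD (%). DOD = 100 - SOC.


Complement of SOC: DOD = 100% - 80.41% = 19.59%

19.59%


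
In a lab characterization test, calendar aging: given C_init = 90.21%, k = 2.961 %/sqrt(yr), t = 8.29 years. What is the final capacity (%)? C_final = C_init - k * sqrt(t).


Step 1: sqrt(8.29 yr) = 2.8792
Step 2: drop = 2.961 * 2.8792 = 8.5253
Step 3: C_final = 90.21 - 8.5253 = 81.68%

81.68%


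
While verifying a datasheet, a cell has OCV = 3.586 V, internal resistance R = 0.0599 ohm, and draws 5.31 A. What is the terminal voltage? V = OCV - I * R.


V = OCV - I*R = 3.586 - 5.31 * 0.0599 = 3.268 V

3.268 V


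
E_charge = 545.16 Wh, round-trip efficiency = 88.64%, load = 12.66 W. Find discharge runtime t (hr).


Step 1: E_discharge = eta/100 * E_charge = 88.64/100 * 545.16 = 483.23 Wh
Step 2: t = E_discharge / P = 483.23 / 12.66 = 38.17 hr

38.17 hr


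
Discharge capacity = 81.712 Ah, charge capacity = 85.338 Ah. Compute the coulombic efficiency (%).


Coulombic efficiency = 81.712/85.338 * 100% = 95.75%

95.75%


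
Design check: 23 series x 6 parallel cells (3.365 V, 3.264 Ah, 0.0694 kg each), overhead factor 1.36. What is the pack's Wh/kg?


Step 1: V_pack = 23 * 3.365 = 77.395 V
Step 2: C_pack = 6 * 3.264 = 19.584 Ah
Step 3: E_pack = V_pack * C_pack = 77.395 * 19.584 = 1515.7 Wh
Step 4: m_pack = 23 * 6 * 0.0694 * 1.36 = 13.025 kg
Step 5: ED = E_pack / m_pack = 1515.7 / 13.025 = 116.4 Wh/kg

116.4 Wh/kg


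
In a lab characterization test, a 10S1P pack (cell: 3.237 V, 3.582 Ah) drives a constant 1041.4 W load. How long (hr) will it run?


Step 1: E_pack = Ns * V_cell * Np * C_cell = 10 * 3.237 * 1 * 3.582 = 115.95 Wh
Step 2: t = E_pack / P = 115.95 / 1041.4 = 0.1113 hr

0.1113 hr


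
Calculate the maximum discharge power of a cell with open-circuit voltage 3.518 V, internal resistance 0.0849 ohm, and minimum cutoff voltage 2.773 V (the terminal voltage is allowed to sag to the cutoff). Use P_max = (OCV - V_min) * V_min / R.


dV = OCV - V_min = 0.745 V (so I_max = dV / R)
P_max = dV * V_min / R = 0.745 * 2.773 / 0.0849 = 24.33 W

24.33 W


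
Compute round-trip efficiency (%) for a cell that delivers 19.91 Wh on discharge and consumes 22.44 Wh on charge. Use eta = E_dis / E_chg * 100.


eta_e = E_dis / E_chg * 100 = 19.91 / 22.44 * 100 = 88.73%

88.73%


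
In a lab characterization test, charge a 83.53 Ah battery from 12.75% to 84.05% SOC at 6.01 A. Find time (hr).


Step 1: dSOC = 84.05% - 12.75% = 71.3%
Step 2: delta_Ah = 83.53 * 71.3 / 100 = 59.557 Ah
Step 3: t = 59.557 / 6.01 = 9.910 hr

9.910 hr


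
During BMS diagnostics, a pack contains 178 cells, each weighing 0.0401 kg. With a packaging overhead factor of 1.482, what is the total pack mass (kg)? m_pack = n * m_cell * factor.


m_pack = n * m_cell * overhead = 178 * 0.0401 * 1.482 = 10.58 kg

10.58 kg


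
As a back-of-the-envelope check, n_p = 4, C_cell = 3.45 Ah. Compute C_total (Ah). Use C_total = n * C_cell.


C_total = 4 * 3.45 = 13.8 Ah

13.8 Ah


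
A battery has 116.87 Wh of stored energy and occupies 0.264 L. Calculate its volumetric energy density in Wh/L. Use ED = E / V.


ED = E / V = 116.87 / 0.264 = 442.7 Wh/L

442.7 Wh/L


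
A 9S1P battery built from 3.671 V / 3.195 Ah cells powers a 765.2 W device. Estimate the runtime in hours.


Step 1: E_pack = Ns * V_cell * Np * C_cell = 9 * 3.671 * 1 * 3.195 = 105.56 Wh
Step 2: t = E_pack / P = 105.56 / 765.2 = 0.1380 hr

0.1380 hr


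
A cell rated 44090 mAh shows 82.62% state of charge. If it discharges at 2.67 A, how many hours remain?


Convert: C_total = 44090 mAh = 44.09 Ah
Step 1: remaining = SOC/100 * C_total = 82.62/100 * 44.09 = 36.427 Ah
Step 2: t = remaining / I = 36.427 / 2.67 = 13.64 hr

13.64 hr


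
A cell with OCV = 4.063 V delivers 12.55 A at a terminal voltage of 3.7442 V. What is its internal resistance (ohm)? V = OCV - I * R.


R = (OCV - V) / I = (4.063 - 3.7442) / 12.55 = 0.02540 ohm

0.02540 ohm


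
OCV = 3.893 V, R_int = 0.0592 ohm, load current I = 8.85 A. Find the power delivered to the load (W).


Step 1: V_terminal = OCV - I*R = 3.893 - 8.85 * 0.0592 = 3.3691 V
Step 2: P_out = V_terminal * I = 3.3691 * 8.85 = 29.82 W

29.82 W


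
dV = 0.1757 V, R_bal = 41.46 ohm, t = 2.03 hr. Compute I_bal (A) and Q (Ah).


I_bal = dV / R = 0.1757 / 41.46 = 0.0042378 A
Q = I_bal * t = 0.0042378 * 2.03 = 0.008603 Ah

I=0.0042378 A, Q=0.008603 Ah


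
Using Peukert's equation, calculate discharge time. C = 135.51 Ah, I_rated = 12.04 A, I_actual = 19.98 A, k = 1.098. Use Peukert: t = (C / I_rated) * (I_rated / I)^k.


t_rated = C / I_rated = 135.51 / 12.04 = 11.255 hr
(I_rated/I)^k = (0.6026)^1.098 = 0.57342
t = t_rated * (I_rated/I)^k = 11.255 * 0.57342 = 6.454 hr

6.454 hr


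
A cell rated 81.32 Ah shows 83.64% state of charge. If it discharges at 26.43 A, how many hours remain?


Step 1: remaining = SOC/100 * C_total = 83.64/100 * 81.32 = 68.016 Ah
Step 2: t = remaining / I = 68.016 / 26.43 = 2.573 hr

2.573 hr


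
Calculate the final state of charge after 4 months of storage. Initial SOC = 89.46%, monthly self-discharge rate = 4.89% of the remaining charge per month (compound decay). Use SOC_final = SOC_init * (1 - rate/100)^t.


decay = (1 - 4.89/100)^4 = 0.81829
SOC_final = 89.46 * 0.81829 = 73.20%

73.20%


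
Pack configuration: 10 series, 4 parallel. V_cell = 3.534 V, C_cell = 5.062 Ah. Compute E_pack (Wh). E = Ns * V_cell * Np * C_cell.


V_pack = 10 * 3.534 = 35.34 V
C_pack = 4 * 5.062 = 20.248 Ah
E = V_pack * C_pack = 35.34 * 20.248 = 715.6 Wh

715.6 Wh


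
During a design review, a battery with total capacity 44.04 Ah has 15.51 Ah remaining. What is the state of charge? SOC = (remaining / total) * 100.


SOC = (remaining / total) * 100 = (15.51 / 44.04) * 100 = 35.22%

35.22%


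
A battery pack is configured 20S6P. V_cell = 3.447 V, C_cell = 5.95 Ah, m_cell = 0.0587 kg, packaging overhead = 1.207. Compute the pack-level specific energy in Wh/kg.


Step 1: V_pack = 20 * 3.447 = 68.94 V
Step 2: C_pack = 6 * 5.95 = 35.7 Ah
Step 3: E_pack = V_pack * C_pack = 68.94 * 35.7 = 2461.2 Wh
Step 4: m_pack = 20 * 6 * 0.0587 * 1.207 = 8.5021 kg
Step 5: ED = E_pack / m_pack = 2461.2 / 8.5021 = 289.5 Wh/kg

289.5 Wh/kg


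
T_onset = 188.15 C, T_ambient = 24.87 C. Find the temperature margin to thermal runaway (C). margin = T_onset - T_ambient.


margin = T_onset - T_ambient = 188.15 - 24.87 = 163.28 C

163.28 C


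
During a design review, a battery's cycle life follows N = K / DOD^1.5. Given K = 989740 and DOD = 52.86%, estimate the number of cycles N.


Step 1: DOD^1.5 = 52.86^1.5 = 384.32
Step 2: N = 989740 / 384.32 = 2575 cycles

2575 cycles


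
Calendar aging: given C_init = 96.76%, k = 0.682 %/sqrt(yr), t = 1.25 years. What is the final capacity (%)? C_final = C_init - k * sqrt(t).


sqrt(t) = sqrt(1.25) = 1.118
C_final = 96.76 - 0.682 * 1.118 = 96.00%

96.00%


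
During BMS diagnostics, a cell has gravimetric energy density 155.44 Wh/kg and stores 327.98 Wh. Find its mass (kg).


m = E / ED = 327.98 / 155.44 = 2.110 kg

2.110 kg


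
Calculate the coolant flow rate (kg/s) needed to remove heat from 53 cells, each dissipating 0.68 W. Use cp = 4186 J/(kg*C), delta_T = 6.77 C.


Step 1: Total heat Q = 53 * 0.68 W = 36.04 W
Step 2: denom = cp * dT = 4186 * 6.77 = 28339
Step 3: m_dot = 36.04 / 28339 = 0.001272 kg/s

0.001272 kg/s


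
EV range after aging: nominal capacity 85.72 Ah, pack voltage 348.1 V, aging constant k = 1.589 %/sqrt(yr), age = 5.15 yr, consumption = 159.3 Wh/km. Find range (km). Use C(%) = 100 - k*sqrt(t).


Step 1: capacity retention = 100 - 1.589 * sqrt(5.15) = 100 - 1.589 * 2.2694 = 96.394%
Step 2: C_now = 85.72 * 96.394/100 = 82.629 Ah
Step 3: E_pack = V * C_now = 348.1 * 82.629 = 28763 Wh
Step 4: range = E_pack / consumption = 28763 / 159.3 = 180.6 km

180.6 km


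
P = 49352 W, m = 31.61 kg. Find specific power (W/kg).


SP = P / m = 49352 / 31.61 = 1561 W/kg

1561 W/kg


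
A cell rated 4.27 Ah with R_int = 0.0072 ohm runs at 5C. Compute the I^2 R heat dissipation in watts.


Step 1: I = C_rate * capacity = 5 * 4.27 = 21.35 A
Step 2: Q = I^2 * R = 21.35^2 * 0.0072 = 455.82 * 0.0072 = 3.282 W

3.282 W


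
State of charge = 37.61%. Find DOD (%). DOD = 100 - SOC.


DOD = 100 - SOC = 100 - 37.61 = 62.39%

62.39%


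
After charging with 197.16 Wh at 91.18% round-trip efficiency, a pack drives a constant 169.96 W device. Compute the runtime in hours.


Step 1: E_discharge = eta/100 * E_charge = 91.18/100 * 197.16 = 179.77 Wh
Step 2: t = E_discharge / P = 179.77 / 169.96 = 1.058 hr

1.058 hr


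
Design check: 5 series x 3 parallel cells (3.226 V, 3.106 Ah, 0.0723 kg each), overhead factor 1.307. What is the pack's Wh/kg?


Step 1: V_pack = 5 * 3.226 = 16.13 V
Step 2: C_pack = 3 * 3.106 = 9.318 Ah
Step 3: E_pack = V_pack * C_pack = 16.13 * 9.318 = 150.3 Wh
Step 4: m_pack = 5 * 3 * 0.0723 * 1.307 = 1.4174 kg
Step 5: ED = E_pack / m_pack = 150.3 / 1.4174 = 106.0 Wh/kg

106.0 Wh/kg


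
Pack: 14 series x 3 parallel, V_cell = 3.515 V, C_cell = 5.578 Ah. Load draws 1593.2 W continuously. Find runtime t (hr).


Step 1: E_pack = Ns * V_cell * Np * C_cell = 14 * 3.515 * 3 * 5.578 = 823.48 Wh
Step 2: t = E_pack / P = 823.48 / 1593.2 = 0.5169 hr

0.5169 hr


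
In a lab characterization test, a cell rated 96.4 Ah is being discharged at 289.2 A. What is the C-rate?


Rearranging: C_rate = 289.2 / 96.4 = 3C

3C


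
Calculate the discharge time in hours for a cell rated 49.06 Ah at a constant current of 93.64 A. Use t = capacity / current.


t = capacity / current = 49.06 / 93.64 = 0.5239 hr

0.5239 hr


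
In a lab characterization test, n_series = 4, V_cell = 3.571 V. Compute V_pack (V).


Series voltages add: 4 * 3.571 V = 14.284 V

14.284 V


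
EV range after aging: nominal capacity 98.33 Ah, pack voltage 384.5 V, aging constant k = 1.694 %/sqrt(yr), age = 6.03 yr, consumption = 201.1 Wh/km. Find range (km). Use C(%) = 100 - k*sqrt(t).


Step 1: capacity retention = 100 - 1.694 * sqrt(6.03) = 100 - 1.694 * 2.4556 = 95.84%
Step 2: C_now = 98.33 * 95.84/100 = 94.239 Ah
Step 3: E_pack = V * C_now = 384.5 * 94.239 = 36235 Wh
Step 4: range = E_pack / consumption = 36235 / 201.1 = 180.2 km

180.2 km


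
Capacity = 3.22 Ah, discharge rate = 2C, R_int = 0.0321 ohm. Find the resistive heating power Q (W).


Step 1: I = C_rate * capacity = 2 * 3.22 = 6.44 A
Step 2: Q = I^2 * R = 6.44^2 * 0.0321 = 41.474 * 0.0321 = 1.331 W

1.331 W


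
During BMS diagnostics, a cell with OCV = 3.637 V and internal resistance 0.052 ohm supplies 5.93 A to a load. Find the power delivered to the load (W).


Step 1: V_terminal = OCV - I*R = 3.637 - 5.93 * 0.052 = 3.3286 V
Step 2: P_out = V_terminal * I = 3.3286 * 5.93 = 19.74 W

19.74 W


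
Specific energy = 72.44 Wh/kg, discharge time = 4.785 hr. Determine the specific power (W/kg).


Specific power = 72.44 Wh/kg / 4.785 hr = 15.14 W/kg

15.14 W/kg


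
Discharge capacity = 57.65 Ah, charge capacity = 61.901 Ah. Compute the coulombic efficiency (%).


Coulombic efficiency = 57.65/61.901 * 100% = 93.13%

93.13%


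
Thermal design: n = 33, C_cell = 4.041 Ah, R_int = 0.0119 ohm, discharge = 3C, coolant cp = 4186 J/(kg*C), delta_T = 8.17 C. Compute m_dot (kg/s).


Step 1: I = 3 * 4.041 = 12.123 A
Step 2: Q_cell = I^2 * R = 12.123^2 * 0.0119 = 1.7489 W
Step 3: Q_total = 33 * 1.7489 = 57.714 W
Step 4: m_dot = Q_total / (cp * dT) = 57.714 / (4186 * 8.17) = 0.001688 kg/s

0.001688 kg/s


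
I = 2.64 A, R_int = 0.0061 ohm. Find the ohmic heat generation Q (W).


Q = I^2 * R = 2.64^2 * 0.0061 = 0.04251 W

0.04251 W


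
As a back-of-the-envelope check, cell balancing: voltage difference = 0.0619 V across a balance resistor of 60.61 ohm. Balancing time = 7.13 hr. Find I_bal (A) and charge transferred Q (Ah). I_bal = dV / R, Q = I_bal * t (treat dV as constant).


I_bal = dV / R = 0.0619 / 60.61 = 0.0010213 A
Q = I_bal * t = 0.0010213 * 7.13 = 0.007282 Ah

I=0.0010213 A, Q=0.007282 Ah


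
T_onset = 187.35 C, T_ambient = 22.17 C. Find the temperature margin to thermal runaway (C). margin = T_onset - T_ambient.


Safety margin = 187.35 C - 22.17 C = 165.18 C

165.18 C


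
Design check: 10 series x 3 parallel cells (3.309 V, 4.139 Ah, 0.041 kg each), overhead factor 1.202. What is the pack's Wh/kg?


Step 1: V_pack = 10 * 3.309 = 33.09 V
Step 2: C_pack = 3 * 4.139 = 12.417 Ah
Step 3: E_pack = V_pack * C_pack = 33.09 * 12.417 = 410.88 Wh
Step 4: m_pack = 10 * 3 * 0.041 * 1.202 = 1.4785 kg
Step 5: ED = E_pack / m_pack = 410.88 / 1.4785 = 277.9 Wh/kg

277.9 Wh/kg


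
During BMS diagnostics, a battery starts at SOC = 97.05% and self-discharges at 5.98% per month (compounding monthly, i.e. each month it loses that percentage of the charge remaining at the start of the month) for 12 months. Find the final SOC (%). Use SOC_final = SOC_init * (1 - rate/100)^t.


Monthly retention factor = 1 - 5.98/100 = 0.9402
Over 12 months: factor^12 = 0.47714
SOC_final = 97.05 * 0.47714 = 46.31%

46.31%


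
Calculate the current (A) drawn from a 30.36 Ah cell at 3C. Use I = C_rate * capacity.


I = C_rate * capacity = 3 * 30.36 = 91.08 A

91.08 A


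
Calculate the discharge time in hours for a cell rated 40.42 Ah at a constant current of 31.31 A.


t = capacity / current = 40.42 / 31.31 = 1.291 hr

1.291 hr
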